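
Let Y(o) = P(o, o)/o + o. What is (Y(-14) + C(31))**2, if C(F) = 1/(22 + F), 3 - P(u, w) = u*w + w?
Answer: 786769/550564 ≈ 1.4290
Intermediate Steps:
P(u, w) = 3 - w - u*w (P(u, w) = 3 - (u*w + w) = 3 - (w + u*w) = 3 + (-w - u*w) = 3 - w - u*w)
Y(o) = o + (3 - o - o**2)/o (Y(o) = (3 - o - o*o)/o + o = (3 - o - o**2)/o + o = o + (3 - o - o**2)/o)
(Y(-14) + C(31))**2 = ((3 - 1*(-14))/(-14) + 1/(22 + 31))**2 = (-(3 + 14)/14 + 1/53)**2 = (-1/14*17 + 1/53)**2 = (-17/14 + 1/53)**2 = (-887/742)**2 = 786769/550564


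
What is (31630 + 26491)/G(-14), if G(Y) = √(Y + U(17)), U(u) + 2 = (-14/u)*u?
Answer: -58121*I*√30/30 ≈ -10611.0*I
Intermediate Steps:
U(u) = -16 (U(u) = -2 + (-14/u)*u = -2 - 14 = -16)
G(Y) = √(-16 + Y) (G(Y) = √(Y - 16) = √(-16 + Y))
(31630 + 26491)/G(-14) = (31630 + 26491)/(√(-16 - 14)) = 58121/(√(-30)) = 58121/((I*√30)) = 58121*(-I*√30/30) = -58121*I*√30/30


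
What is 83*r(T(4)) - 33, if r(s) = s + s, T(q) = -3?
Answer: -531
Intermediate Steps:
r(s) = 2*s
83*r(T(4)) - 33 = 83*(2*(-3)) - 33 = 83*(-6) - 33 = -498 - 33 = -531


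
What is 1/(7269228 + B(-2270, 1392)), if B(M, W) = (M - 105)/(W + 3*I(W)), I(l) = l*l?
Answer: 5814384/42266082973177 ≈ 1.3757e-7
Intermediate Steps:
I(l) = l²
B(M, W) = (-105 + M)/(W + 3*W²) (B(M, W) = (M - 105)/(W + 3*W²) = (-105 + M)/(W + 3*W²))
1/(7269228 + B(-2270, 1392)) = 1/(7269228 + (-105 - 2270)/(1392*(1 + 3*1392))) = 1/(7269228 + (1/1392)*(-2375)/(1 + 4176)) = 1/(7269228 + (1/1392)*(-2375)/4177) = 1/(7269228 + (1/1392)*(1/4177)*(-2375)) = 1/(7269228 - 2375/5814384) = 1/(42266082973177/5814384) = 5814384/42266082973177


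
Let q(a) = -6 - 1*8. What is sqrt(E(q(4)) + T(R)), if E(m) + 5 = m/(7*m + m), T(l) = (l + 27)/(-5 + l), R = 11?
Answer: sqrt(210)/12 ≈ 1.2076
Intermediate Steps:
T(l) = (27 + l)/(-5 + l)
q(a) = -14 (q(a) = -6 - 8 = -14)
E(m) = -39/8 (E(m) = -5 + m/(7*m + m) = -5 + m/((8*m)) = -5 + m*(1/(8*m)) = -5 + 1/8 = -39/8)
sqrt(E(q(4)) + T(R)) = sqrt(-39/8 + (27 + 11)/(-5 + 11)) = sqrt(-39/8 + 38/6) = sqrt(-39/8 + (1/6)*38) = sqrt(-39/8 + 19/3) = sqrt(35/24) = sqrt(210)/12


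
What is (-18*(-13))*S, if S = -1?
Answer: -234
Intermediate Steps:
(-18*(-13))*S = -18*(-13)*(-1) = 234*(-1) = -234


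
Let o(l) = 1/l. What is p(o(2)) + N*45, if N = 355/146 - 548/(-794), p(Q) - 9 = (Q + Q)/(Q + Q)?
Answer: 8721875/57962 ≈ 150.48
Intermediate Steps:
o(l) = 1/l
p(Q) = 10 (p(Q) = 9 + (Q + Q)/(Q + Q) = 9 + (2*Q)/((2*Q)) = 9 + (2*Q)*(1/(2*Q)) = 9 + 1 = 10)
N = 180939/57962 (N = 355*(1/146) - 548*(-1/794) = 355/146 + 274/397 = 180939/57962 ≈ 3.1217)
p(o(2)) + N*45 = 10 + (180939/57962)*45 = 10 + 8142255/57962 = 8721875/57962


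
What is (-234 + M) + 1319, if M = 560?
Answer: 1645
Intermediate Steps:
(-234 + M) + 1319 = (-234 + 560) + 1319 = 326 + 1319 = 1645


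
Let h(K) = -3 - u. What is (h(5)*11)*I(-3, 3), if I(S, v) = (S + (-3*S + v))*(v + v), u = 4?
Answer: -4158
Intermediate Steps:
I(S, v) = 2*v*(v - 2*S) (I(S, v) = (S + (v - 3*S))*(2*v) = (v - 2*S)*(2*v) = 2*v*(v - 2*S))
h(K) = -7 (h(K) = -3 - 1*4 = -3 - 4 = -7)
(h(5)*11)*I(-3, 3) = (-7*11)*(2*3*(3 - 2*(-3))) = -154*3*(3 + 6) = -154*3*9 = -77*54 = -4158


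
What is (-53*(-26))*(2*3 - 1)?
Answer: 6890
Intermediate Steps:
(-53*(-26))*(2*3 - 1) = 1378*(6 - 1) = 1378*5 = 6890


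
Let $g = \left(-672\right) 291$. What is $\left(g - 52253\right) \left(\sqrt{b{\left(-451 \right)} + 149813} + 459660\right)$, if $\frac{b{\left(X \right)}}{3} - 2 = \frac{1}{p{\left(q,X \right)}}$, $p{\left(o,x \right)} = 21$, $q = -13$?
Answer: $-113906046300 - \frac{743415 \sqrt{815682}}{7} \approx -1.14 \cdot 10^{11}$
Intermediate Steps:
$b{\left(X \right)} = \frac{43}{7}$ ($b{\left(X \right)} = 6 + \frac{3}{21} = 6 + 3 \cdot \frac{1}{21} = 6 + \frac{1}{7} = \frac{43}{7}$)
$g = -195552$
$\left(g - 52253\right) \left(\sqrt{b{\left(-451 \right)} + 149813} + 459660\right) = \left(-195552 - 52253\right) \left(\sqrt{\frac{43}{7} + 149813} + 459660\right) = - 247805 \left(\sqrt{\frac{1048734}{7}} + 459660\right) = - 247805 \left(\frac{3 \sqrt{815682}}{7} + 459660\right) = - 247805 \left(459660 + \frac{3 \sqrt{815682}}{7}\right) = -113906046300 - \frac{743415 \sqrt{815682}}{7}$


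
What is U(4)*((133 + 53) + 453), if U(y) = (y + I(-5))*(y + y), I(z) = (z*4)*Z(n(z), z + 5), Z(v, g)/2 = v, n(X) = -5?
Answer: 1042848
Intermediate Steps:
Z(v, g) = 2*v
I(z) = -40*z (I(z) = (z*4)*(2*(-5)) = (4*z)*(-10) = -40*z)
U(y) = 2*y*(200 + y) (U(y) = (y - 40*(-5))*(y + y) = (y + 200)*(2*y) = (200 + y)*(2*y) = 2*y*(200 + y))
U(4)*((133 + 53) + 453) = (2*4*(200 + 4))*((133 + 53) + 453) = (2*4*204)*(186 + 453) = 1632*639 = 1042848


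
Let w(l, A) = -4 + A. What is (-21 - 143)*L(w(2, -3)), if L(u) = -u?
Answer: -1148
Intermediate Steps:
(-21 - 143)*L(w(2, -3)) = (-21 - 143)*(-(-4 - 3)) = -(-164)*(-7) = -164*7 = -1148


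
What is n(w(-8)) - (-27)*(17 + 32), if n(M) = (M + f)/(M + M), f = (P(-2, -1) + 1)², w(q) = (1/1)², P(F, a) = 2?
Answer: 1328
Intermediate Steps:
w(q) = 1 (w(q) = 1² = 1)
f = 9 (f = (2 + 1)² = 3² = 9)
n(M) = (9 + M)/(2*M) (n(M) = (M + 9)/(M + M) = (9 + M)/((2*M)) = (9 + M)*(1/(2*M)) = (9 + M)/(2*M))
n(w(-8)) - (-27)*(17 + 32) = (½)*(9 + 1)/1 - (-27)*(17 + 32) = (½)*1*10 - (-27)*49 = 5 - 1*(-1323) = 5 + 1323 = 1328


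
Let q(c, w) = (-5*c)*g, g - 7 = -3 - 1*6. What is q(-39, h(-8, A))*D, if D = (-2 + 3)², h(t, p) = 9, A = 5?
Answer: -390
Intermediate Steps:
g = -2 (g = 7 + (-3 - 1*6) = 7 + (-3 - 6) = 7 - 9 = -2)
q(c, w) = 10*c (q(c, w) = -5*c*(-2) = 10*c)
D = 1 (D = 1² = 1)
q(-39, h(-8, A))*D = (10*(-39))*1 = -390*1 = -390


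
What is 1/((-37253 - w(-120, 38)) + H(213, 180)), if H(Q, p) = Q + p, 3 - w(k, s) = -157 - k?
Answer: -1/36900 ≈ -2.7100e-5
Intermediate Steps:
w(k, s) = 160 + k (w(k, s) = 3 - (-157 - k) = 3 + (157 + k) = 160 + k)
1/((-37253 - w(-120, 38)) + H(213, 180)) = 1/((-37253 - (160 - 120)) + (213 + 180)) = 1/((-37253 - 1*40) + 393) = 1/((-37253 - 40) + 393) = 1/(-37293 + 393) = 1/(-36900) = -1/36900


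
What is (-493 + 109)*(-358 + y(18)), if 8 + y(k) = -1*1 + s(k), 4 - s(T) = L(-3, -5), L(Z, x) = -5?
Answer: 137472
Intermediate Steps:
s(T) = 9 (s(T) = 4 - 1*(-5) = 4 + 5 = 9)
y(k) = 0 (y(k) = -8 + (-1*1 + 9) = -8 + (-1 + 9) = -8 + 8 = 0)
(-493 + 109)*(-358 + y(18)) = (-493 + 109)*(-358 + 0) = -384*(-358) = 137472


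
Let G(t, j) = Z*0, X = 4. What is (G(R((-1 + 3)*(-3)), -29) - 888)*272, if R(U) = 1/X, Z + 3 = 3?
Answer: -241536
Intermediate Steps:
Z = 0 (Z = -3 + 3 = 0)
R(U) = ¼ (R(U) = 1/4 = ¼)
G(t, j) = 0 (G(t, j) = 0*0 = 0)
(G(R((-1 + 3)*(-3)), -29) - 888)*272 = (0 - 888)*272 = -888*272 = -241536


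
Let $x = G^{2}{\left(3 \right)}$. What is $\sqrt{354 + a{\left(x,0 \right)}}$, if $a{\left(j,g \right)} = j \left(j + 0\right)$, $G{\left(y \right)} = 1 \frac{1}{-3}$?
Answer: $\frac{5 \sqrt{1147}}{9} \approx 18.815$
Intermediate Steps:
$G{\left(y \right)} = - \frac{1}{3}$ ($G{\left(y \right)} = 1 \left(- \frac{1}{3}\right) = - \frac{1}{3}$)
$x = \frac{1}{9}$ ($x = \left(- \frac{1}{3}\right)^{2} = \frac{1}{9} \approx 0.11111$)
$a{\left(j,g \right)} = j^{2}$ ($a{\left(j,g \right)} = j j = j^{2}$)
$\sqrt{354 + a{\left(x,0 \right)}} = \sqrt{354 + \left(\frac{1}{9}\right)^{2}} = \sqrt{354 + \frac{1}{81}} = \sqrt{\frac{28675}{81}} = \frac{5 \sqrt{1147}}{9}$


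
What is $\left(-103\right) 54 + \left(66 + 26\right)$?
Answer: $-5470$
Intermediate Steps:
$\left(-103\right) 54 + \left(66 + 26\right) = -5562 + 92 = -5470$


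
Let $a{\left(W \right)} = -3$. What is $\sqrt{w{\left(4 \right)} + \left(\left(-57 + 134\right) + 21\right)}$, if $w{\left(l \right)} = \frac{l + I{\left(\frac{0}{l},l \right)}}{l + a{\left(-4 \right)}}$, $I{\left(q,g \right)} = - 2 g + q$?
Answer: $\sqrt{94} \approx 9.6954$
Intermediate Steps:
$I{\left(q,g \right)} = q - 2 g$
$w{\left(l \right)} = - \frac{l}{-3 + l}$ ($w{\left(l \right)} = \frac{l + \left(\frac{0}{l} - 2 l\right)}{l - 3} = \frac{l + \left(0 - 2 l\right)}{-3 + l} = \frac{l - 2 l}{-3 + l} = \frac{\left(-1\right) l}{-3 + l} = - \frac{l}{-3 + l}$)
$\sqrt{w{\left(4 \right)} + \left(\left(-57 + 134\right) + 21\right)} = \sqrt{\left(-1\right) 4 \frac{1}{-3 + 4} + \left(\left(-57 + 134\right) + 21\right)} = \sqrt{\left(-1\right) 4 \cdot 1^{-1} + \left(77 + 21\right)} = \sqrt{\left(-1\right) 4 \cdot 1 + 98} = \sqrt{-4 + 98} = \sqrt{94}$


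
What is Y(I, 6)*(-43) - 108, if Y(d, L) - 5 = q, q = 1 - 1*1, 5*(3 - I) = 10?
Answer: -323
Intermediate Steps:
I = 1 (I = 3 - ⅕*10 = 3 - 2 = 1)
q = 0 (q = 1 - 1 = 0)
Y(d, L) = 5 (Y(d, L) = 5 + 0 = 5)
Y(I, 6)*(-43) - 108 = 5*(-43) - 108 = -215 - 108 = -323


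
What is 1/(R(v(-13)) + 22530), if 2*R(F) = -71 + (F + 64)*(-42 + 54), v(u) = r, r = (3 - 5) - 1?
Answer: 2/45721 ≈ 4.3744e-5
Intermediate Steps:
r = -3 (r = -2 - 1 = -3)
v(u) = -3
R(F) = 697/2 + 6*F (R(F) = (-71 + (F + 64)*(-42 + 54))/2 = (-71 + (64 + F)*12)/2 = (-71 + (768 + 12*F))/2 = (697 + 12*F)/2 = 697/2 + 6*F)
1/(R(v(-13)) + 22530) = 1/((697/2 + 6*(-3)) + 22530) = 1/((697/2 - 18) + 22530) = 1/(661/2 + 22530) = 1/(45721/2) = 2/45721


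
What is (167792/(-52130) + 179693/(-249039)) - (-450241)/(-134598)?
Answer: -2121742691697119/291234248069310 ≈ -7.2853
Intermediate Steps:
(167792/(-52130) + 179693/(-249039)) - (-450241)/(-134598) = (167792*(-1/52130) + 179693*(-1/249039)) - (-450241)*(-1)/134598 = (-83896/26065 - 179693/249039) - 1*450241/134598 = -25577073989/6491201535 - 450241/134598 = -2121742691697119/291234248069310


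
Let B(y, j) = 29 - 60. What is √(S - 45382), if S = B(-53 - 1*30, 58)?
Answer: I*√45413 ≈ 213.1*I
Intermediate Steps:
B(y, j) = -31
S = -31
√(S - 45382) = √(-31 - 45382) = √(-45413) = I*√45413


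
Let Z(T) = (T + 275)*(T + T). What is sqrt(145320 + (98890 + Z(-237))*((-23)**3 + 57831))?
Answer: 2*sqrt(923339578) ≈ 60773.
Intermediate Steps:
Z(T) = 2*T*(275 + T) (Z(T) = (275 + T)*(2*T) = 2*T*(275 + T))
sqrt(145320 + (98890 + Z(-237))*((-23)**3 + 57831)) = sqrt(145320 + (98890 + 2*(-237)*(275 - 237))*((-23)**3 + 57831)) = sqrt(145320 + (98890 + 2*(-237)*38)*(-12167 + 57831)) = sqrt(145320 + (98890 - 18012)*45664) = sqrt(145320 + 80878*45664) = sqrt(145320 + 3693212992) = sqrt(3693358312) = 2*sqrt(923339578)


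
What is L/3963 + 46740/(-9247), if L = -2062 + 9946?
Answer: -28344/9247 ≈ -3.0652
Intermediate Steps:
L = 7884
L/3963 + 46740/(-9247) = 7884/3963 + 46740/(-9247) = 7884*(1/3963) + 46740*(-1/9247) = 2628/1321 - 46740/9247 = -28344/9247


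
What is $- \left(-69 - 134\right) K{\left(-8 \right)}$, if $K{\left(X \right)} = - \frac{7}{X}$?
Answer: $\frac{1421}{8} \approx 177.63$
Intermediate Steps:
$- \left(-69 - 134\right) K{\left(-8 \right)} = - \left(-69 - 134\right) \left(- \frac{7}{-8}\right) = - \left(-69 + \left(-165 + 31\right)\right) \left(\left(-7\right) \left(- \frac{1}{8}\right)\right) = - \frac{\left(-69 - 134\right) 7}{8} = - \frac{\left(-203\right) 7}{8} = \left(-1\right) \left(- \frac{1421}{8}\right) = \frac{1421}{8}$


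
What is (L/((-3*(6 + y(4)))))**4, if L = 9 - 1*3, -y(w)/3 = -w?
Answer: 1/6561 ≈ 0.00015242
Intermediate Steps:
y(w) = 3*w (y(w) = -(-3)*w = 3*w)
L = 6 (L = 9 - 3 = 6)
(L/((-3*(6 + y(4)))))**4 = (6/((-3*(6 + 3*4))))**4 = (6/((-3*(6 + 12))))**4 = (6/((-3*18)))**4 = (6/(-54))**4 = (6*(-1/54))**4 = (-1/9)**4 = 1/6561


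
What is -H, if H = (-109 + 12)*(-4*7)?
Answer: -2716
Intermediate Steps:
H = 2716 (H = -97*(-28) = 2716)
-H = -1*2716 = -2716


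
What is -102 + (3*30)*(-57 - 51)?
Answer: -9822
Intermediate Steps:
-102 + (3*30)*(-57 - 51) = -102 + 90*(-108) = -102 - 9720 = -9822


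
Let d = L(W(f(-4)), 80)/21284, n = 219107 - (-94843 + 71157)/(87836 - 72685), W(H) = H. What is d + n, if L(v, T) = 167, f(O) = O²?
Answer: 70656791964629/322473884 ≈ 2.1911e+5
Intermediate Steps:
n = 3319713843/15151 (n = 219107 - (-23686)/15151 = 219107 - 1*(-23686/15151) = 219107 + 23686/15151 = 3319713843/15151 ≈ 2.1911e+5)
d = 167/21284 ≈ 0.0078463
d + n = 167/21284 + 3319713843/15151 = 70656791964629/322473884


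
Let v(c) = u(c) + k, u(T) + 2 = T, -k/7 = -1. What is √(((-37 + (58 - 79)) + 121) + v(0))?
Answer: 2*√17 ≈ 8.2462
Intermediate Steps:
k = 7 (k = -7*(-1) = 7)
u(T) = -2 + T
v(c) = 5 + c (v(c) = (-2 + c) + 7 = 5 + c)
√(((-37 + (58 - 79)) + 121) + v(0)) = √(((-37 + (58 - 79)) + 121) + (5 + 0)) = √(((-37 - 21) + 121) + 5) = √((-58 + 121) + 5) = √(63 + 5) = √68 = 2*√17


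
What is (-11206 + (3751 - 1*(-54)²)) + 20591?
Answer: 10220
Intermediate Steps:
(-11206 + (3751 - 1*(-54)²)) + 20591 = (-11206 + (3751 - 1*2916)) + 20591 = (-11206 + (3751 - 2916)) + 20591 = (-11206 + 835) + 20591 = -10371 + 20591 = 10220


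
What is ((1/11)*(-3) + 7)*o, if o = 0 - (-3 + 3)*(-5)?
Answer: 0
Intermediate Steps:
o = 0 (o = 0 - 0*(-5) = 0 - 1*0 = 0 + 0 = 0)
((1/11)*(-3) + 7)*o = ((1/11)*(-3) + 7)*0 = (-3/11 + 7)*0 = (74/11)*0 = 0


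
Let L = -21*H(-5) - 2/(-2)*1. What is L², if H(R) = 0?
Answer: 1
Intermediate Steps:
L = 1 (L = -21*0 - 2/(-2)*1 = 0 - 2*(-½)*1 = 0 + 1*1 = 0 + 1 = 1)
L² = 1² = 1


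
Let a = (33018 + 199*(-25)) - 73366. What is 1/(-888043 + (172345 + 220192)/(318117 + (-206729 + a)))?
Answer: -66065/58668168258 ≈ -1.1261e-6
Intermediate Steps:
a = -45323 (a = (33018 - 4975) - 73366 = 28043 - 73366 = -45323)
1/(-888043 + (172345 + 220192)/(318117 + (-206729 + a))) = 1/(-888043 + (172345 + 220192)/(318117 + (-206729 - 45323))) = 1/(-888043 + 392537/(318117 - 252052)) = 1/(-888043 + 392537/66065) = 1/(-58668168258/66065) = -66065/58668168258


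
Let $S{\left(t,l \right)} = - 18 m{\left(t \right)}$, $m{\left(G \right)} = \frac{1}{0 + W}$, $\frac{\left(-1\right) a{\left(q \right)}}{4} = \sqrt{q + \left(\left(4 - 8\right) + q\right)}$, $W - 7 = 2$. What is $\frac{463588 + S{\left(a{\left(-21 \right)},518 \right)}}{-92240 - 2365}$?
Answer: $- \frac{463586}{94605} \approx -4.9002$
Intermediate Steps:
$W = 9$ ($W = 7 + 2 = 9$)
$a{\left(q \right)} = - 4 \sqrt{-4 + 2 q}$ ($a{\left(q \right)} = - 4 \sqrt{q + \left(\left(4 - 8\right) + q\right)} = - 4 \sqrt{q + \left(-4 + q\right)} = - 4 \sqrt{-4 + 2 q}$)
$m{\left(G \right)} = \frac{1}{9}$ ($m{\left(G \right)} = \frac{1}{0 + 9} = \frac{1}{9}$)
$S{\left(t,l \right)} = -2$ ($S{\left(t,l \right)} = \left(-18\right) \frac{1}{9} = -2$)
$\frac{463588 + S{\left(a{\left(-21 \right)},518 \right)}}{-92240 - 2365} = \frac{463588 - 2}{-92240 - 2365} = \frac{463586}{-94605} = 463586 \left(- \frac{1}{94605}\right) = - \frac{463586}{94605}$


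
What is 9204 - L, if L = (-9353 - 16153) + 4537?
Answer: 30173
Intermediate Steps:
L = -20969 (L = -25506 + 4537 = -20969)
9204 - L = 9204 - 1*(-20969) = 9204 + 20969 = 30173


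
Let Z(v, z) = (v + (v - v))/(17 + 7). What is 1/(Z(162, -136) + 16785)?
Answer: 4/67167 ≈ 5.9553e-5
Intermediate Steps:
Z(v, z) = v/24 (Z(v, z) = (v + 0)/24 = v*(1/24) = v/24)
1/(Z(162, -136) + 16785) = 1/((1/24)*162 + 16785) = 1/(27/4 + 16785) = 1/(67167/4) = 4/67167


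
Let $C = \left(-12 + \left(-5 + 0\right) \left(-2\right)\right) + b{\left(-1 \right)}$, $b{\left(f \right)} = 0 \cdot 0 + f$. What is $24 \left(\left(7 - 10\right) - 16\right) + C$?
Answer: $-459$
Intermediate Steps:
$b{\left(f \right)} = f$ ($b{\left(f \right)} = 0 + f = f$)
$C = -3$ ($C = \left(-12 + \left(-5 + 0\right) \left(-2\right)\right) - 1 = \left(-12 - -10\right) - 1 = \left(-12 + 10\right) - 1 = -2 - 1 = -3$)
$24 \left(\left(7 - 10\right) - 16\right) + C = 24 \left(\left(7 - 10\right) - 16\right) - 3 = 24 \left(-3 - 16\right) - 3 = 24 \left(-19\right) - 3 = -456 - 3 = -459$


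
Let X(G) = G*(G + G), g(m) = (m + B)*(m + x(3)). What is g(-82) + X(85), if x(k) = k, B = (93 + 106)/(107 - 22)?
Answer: 1763159/85 ≈ 20743.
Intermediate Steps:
B = 199/85 ≈ 2.3412
g(m) = (3 + m)*(199/85 + m) (g(m) = (m + 199/85)*(m + 3) = (199/85 + m)*(3 + m) = (3 + m)*(199/85 + m))
X(G) = 2*G² (X(G) = G*(2*G) = 2*G²)
g(-82) + X(85) = (597/85 + (-82)² + (454/85)*(-82)) + 2*85² = (597/85 + 6724 - 37228/85) + 2*7225 = 534909/85 + 14450 = 1763159/85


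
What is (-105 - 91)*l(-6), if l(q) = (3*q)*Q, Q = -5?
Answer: -17640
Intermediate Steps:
l(q) = -15*q (l(q) = (3*q)*(-5) = -15*q)
(-105 - 91)*l(-6) = (-105 - 91)*(-15*(-6)) = -196*90 = -17640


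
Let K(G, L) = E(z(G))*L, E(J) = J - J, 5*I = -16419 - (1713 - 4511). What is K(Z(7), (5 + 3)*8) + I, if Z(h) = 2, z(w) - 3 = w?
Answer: -13621/5 ≈ -2724.2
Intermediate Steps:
z(w) = 3 + w
I = -13621/5 (I = (-16419 - (1713 - 4511))/5 = (-16419 - 1*(-2798))/5 = (-16419 + 2798)/5 = (1/5)*(-13621) = -13621/5 ≈ -2724.2)
E(J) = 0
K(G, L) = 0 (K(G, L) = 0*L = 0)
K(Z(7), (5 + 3)*8) + I = 0 - 13621/5 = -13621/5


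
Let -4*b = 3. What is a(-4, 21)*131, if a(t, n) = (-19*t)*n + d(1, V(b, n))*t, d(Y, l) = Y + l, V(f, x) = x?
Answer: 197548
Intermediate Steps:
b = -¾ (b = -¼*3 = -¾ ≈ -0.75000)
a(t, n) = t*(1 + n) - 19*n*t (a(t, n) = (-19*t)*n + (1 + n)*t = -19*n*t + t*(1 + n) = t*(1 + n) - 19*n*t)
a(-4, 21)*131 = -4*(1 - 18*21)*131 = -4*(1 - 378)*131 = -4*(-377)*131 = 1508*131 = 197548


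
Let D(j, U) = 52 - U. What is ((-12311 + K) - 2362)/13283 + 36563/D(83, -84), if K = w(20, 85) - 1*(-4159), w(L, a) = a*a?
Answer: 485219025/1806488 ≈ 268.60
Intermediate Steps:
w(L, a) = a²
K = 11384 (K = 85² - 1*(-4159) = 7225 + 4159 = 11384)
((-12311 + K) - 2362)/13283 + 36563/D(83, -84) = ((-12311 + 11384) - 2362)/13283 + 36563/(52 - 1*(-84)) = (-927 - 2362)*(1/13283) + 36563/(52 + 84) = -3289*1/13283 + 36563/136 = -3289/13283 + 36563*(1/136) = -3289/13283 + 36563/136 = 485219025/1806488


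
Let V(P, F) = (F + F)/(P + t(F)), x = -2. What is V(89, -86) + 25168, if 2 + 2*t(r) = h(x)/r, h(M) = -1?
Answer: 380938432/15137 ≈ 25166.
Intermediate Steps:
t(r) = -1 - 1/(2*r) (t(r) = -1 + (-1/r)/2 = -1 - 1/(2*r))
V(P, F) = 2*F/(P + (-½ - F)/F) (V(P, F) = (F + F)/(P + (-½ - F)/F) = (2*F)/(P + (-½ - F)/F) = 2*F/(P + (-½ - F)/F))
V(89, -86) + 25168 = 4*(-86)²/(-1 - 2*(-86) + 2*(-86)*89) + 25168 = 4*7396/(-1 + 172 - 15308) + 25168 = 4*7396/(-15137) + 25168 = 4*7396*(-1/15137) + 25168 = -29584/15137 + 25168 = 380938432/15137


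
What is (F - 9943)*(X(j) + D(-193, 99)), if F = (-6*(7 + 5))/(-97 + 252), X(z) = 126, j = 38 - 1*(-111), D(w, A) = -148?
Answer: 33907214/155 ≈ 2.1876e+5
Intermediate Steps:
j = 149 (j = 38 + 111 = 149)
F = -72/155 (F = (-6*12)/155 = (1/155)*(-72) = -72/155 ≈ -0.46452)
(F - 9943)*(X(j) + D(-193, 99)) = (-72/155 - 9943)*(126 - 148) = -1541237/155*(-22) = 33907214/155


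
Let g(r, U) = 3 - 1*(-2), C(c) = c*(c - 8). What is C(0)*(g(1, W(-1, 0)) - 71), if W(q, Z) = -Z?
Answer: 0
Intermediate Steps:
C(c) = c*(-8 + c)
g(r, U) = 5 (g(r, U) = 3 + 2 = 5)
C(0)*(g(1, W(-1, 0)) - 71) = (0*(-8 + 0))*(5 - 71) = (0*(-8))*(-66) = 0*(-66) = 0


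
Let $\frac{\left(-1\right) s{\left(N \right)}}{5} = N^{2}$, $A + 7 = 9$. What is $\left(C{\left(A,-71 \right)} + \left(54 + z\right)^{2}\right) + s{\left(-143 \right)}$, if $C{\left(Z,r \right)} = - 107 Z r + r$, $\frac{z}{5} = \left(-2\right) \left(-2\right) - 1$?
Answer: $-82361$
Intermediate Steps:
$A = 2$ ($A = -7 + 9 = 2$)
$z = 15$ ($z = 5 \left(\left(-2\right) \left(-2\right) - 1\right) = 5 \left(4 - 1\right) = 5 \cdot 3 = 15$)
$C{\left(Z,r \right)} = r - 107 Z r$ ($C{\left(Z,r \right)} = - 107 Z r + r = r - 107 Z r$)
$s{\left(N \right)} = - 5 N^{2}$
$\left(C{\left(A,-71 \right)} + \left(54 + z\right)^{2}\right) + s{\left(-143 \right)} = \left(- 71 \left(1 - 214\right) + \left(54 + 15\right)^{2}\right) - 5 \left(-143\right)^{2} = \left(- 71 \left(1 - 214\right) + 69^{2}\right) - 102245 = \left(\left(-71\right) \left(-213\right) + 4761\right) - 102245 = \left(15123 + 4761\right) - 102245 = 19884 - 102245 = -82361$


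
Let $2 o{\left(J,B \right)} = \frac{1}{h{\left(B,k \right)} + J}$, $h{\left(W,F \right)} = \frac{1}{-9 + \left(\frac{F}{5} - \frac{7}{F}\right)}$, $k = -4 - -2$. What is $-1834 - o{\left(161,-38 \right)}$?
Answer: $- \frac{34805711}{18978} \approx -1834.0$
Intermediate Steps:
$k = -2$ ($k = -4 + 2 = -2$)
$h{\left(W,F \right)} = \frac{1}{-9 - \frac{7}{F} + \frac{F}{5}}$ ($h{\left(W,F \right)} = \frac{1}{-9 + \left(F \frac{1}{5} - \frac{7}{F}\right)} = \frac{1}{-9 + \left(\frac{F}{5} - \frac{7}{F}\right)} = \frac{1}{-9 + \left(- \frac{7}{F} + \frac{F}{5}\right)} = \frac{1}{-9 - \frac{7}{F} + \frac{F}{5}}$)
$o{\left(J,B \right)} = \frac{1}{2 \left(- \frac{10}{59} + J\right)}$ ($o{\left(J,B \right)} = \frac{1}{2 \left(5 \left(-2\right) \frac{1}{-35 + \left(-2\right)^{2} - -90} + J\right)} = \frac{1}{2 \left(5 \left(-2\right) \frac{1}{-35 + 4 + 90} + J\right)} = \frac{1}{2 \left(5 \left(-2\right) \frac{1}{59} + J\right)} = \frac{1}{2 \left(- \frac{10}{59} + J\right)}$)
$-1834 - o{\left(161,-38 \right)} = -1834 - \frac{59}{2 \left(-10 + 59 \cdot 161\right)} = -1834 - \frac{59}{2 \left(-10 + 9499\right)} = -1834 - \frac{59}{2 \cdot 9489} = -1834 - \frac{59}{2} \cdot \frac{1}{9489} = -1834 - \frac{59}{18978} = - \frac{34805711}{18978}$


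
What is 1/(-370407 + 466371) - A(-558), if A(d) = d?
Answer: 53547913/95964 ≈ 558.00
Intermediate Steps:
1/(-370407 + 466371) - A(-558) = 1/(-370407 + 466371) - 1*(-558) = 1/95964 + 558 = 53547913/95964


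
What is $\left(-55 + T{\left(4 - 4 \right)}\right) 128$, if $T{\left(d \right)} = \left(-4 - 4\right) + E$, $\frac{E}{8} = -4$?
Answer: $-12160$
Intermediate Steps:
$E = -32$ ($E = 8 \left(-4\right) = -32$)
$T{\left(d \right)} = -40$ ($T{\left(d \right)} = \left(-4 - 4\right) - 32 = -8 - 32 = -40$)
$\left(-55 + T{\left(4 - 4 \right)}\right) 128 = \left(-55 - 40\right) 128 = \left(-95\right) 128 = -12160$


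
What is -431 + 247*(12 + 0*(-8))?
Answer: 2533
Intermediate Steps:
-431 + 247*(12 + 0*(-8)) = -431 + 247*(12 + 0) = -431 + 247*12 = -431 + 2964 = 2533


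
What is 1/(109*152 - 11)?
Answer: 1/16557 ≈ 6.0397e-5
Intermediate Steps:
1/(109*152 - 11) = 1/(16568 - 11) = 1/16557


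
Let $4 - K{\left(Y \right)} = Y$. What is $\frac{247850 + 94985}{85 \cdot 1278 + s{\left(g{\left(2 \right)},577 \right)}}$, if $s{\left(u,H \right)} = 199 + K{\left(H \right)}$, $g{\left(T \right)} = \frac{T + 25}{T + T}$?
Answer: $\frac{342835}{108256} \approx 3.1669$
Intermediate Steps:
$g{\left(T \right)} = \frac{25 + T}{2 T}$
$K{\left(Y \right)} = 4 - Y$
$s{\left(u,H \right)} = 203 - H$ ($s{\left(u,H \right)} = 199 - \left(-4 + H\right) = 203 - H$)
$\frac{247850 + 94985}{85 \cdot 1278 + s{\left(g{\left(2 \right)},577 \right)}} = \frac{247850 + 94985}{85 \cdot 1278 + \left(203 - 577\right)} = \frac{342835}{108630 + \left(203 - 577\right)} = \frac{342835}{108630 - 374} = \frac{342835}{108256}$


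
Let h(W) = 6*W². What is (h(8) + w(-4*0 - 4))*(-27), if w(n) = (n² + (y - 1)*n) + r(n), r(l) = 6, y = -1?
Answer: -11178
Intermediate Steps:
w(n) = 6 + n² - 2*n (w(n) = (n² + (-1 - 1)*n) + 6 = (n² - 2*n) + 6 = 6 + n² - 2*n)
(h(8) + w(-4*0 - 4))*(-27) = (6*8² + (6 + (-4*0 - 4)² - 2*(-4*0 - 4)))*(-27) = (6*64 + (6 + (0 - 4)² - 2*(0 - 4)))*(-27) = (384 + (6 + (-4)² - 2*(-4)))*(-27) = (384 + (6 + 16 + 8))*(-27) = (384 + 30)*(-27) = 414*(-27) = -11178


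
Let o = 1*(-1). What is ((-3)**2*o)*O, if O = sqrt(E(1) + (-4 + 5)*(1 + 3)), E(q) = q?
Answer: -9*sqrt(5) ≈ -20.125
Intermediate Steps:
o = -1
O = sqrt(5) (O = sqrt(1 + (-4 + 5)*(1 + 3)) = sqrt(1 + 1*4) = sqrt(1 + 4) = sqrt(5) ≈ 2.2361)
((-3)**2*o)*O = ((-3)**2*(-1))*sqrt(5) = (9*(-1))*sqrt(5) = -9*sqrt(5)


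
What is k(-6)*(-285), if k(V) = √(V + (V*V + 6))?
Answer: -1710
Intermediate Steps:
k(V) = √(6 + V + V²) (k(V) = √(V + (V² + 6)) = √(V + (6 + V²)) = √(6 + V + V²))
k(-6)*(-285) = √(6 - 6 + (-6)²)*(-285) = √(6 - 6 + 36)*(-285) = √36*(-285) = 6*(-285) = -1710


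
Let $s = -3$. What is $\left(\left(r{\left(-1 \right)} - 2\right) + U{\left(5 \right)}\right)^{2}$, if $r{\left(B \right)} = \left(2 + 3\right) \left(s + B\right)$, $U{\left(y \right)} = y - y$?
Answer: $484$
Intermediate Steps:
$U{\left(y \right)} = 0$
$r{\left(B \right)} = -15 + 5 B$ ($r{\left(B \right)} = \left(2 + 3\right) \left(-3 + B\right) = 5 \left(-3 + B\right) = -15 + 5 B$)
$\left(\left(r{\left(-1 \right)} - 2\right) + U{\left(5 \right)}\right)^{2} = \left(\left(\left(-15 + 5 \left(-1\right)\right) - 2\right) + 0\right)^{2} = \left(\left(\left(-15 - 5\right) - 2\right) + 0\right)^{2} = \left(\left(-20 - 2\right) + 0\right)^{2} = \left(-22 + 0\right)^{2} = \left(-22\right)^{2} = 484$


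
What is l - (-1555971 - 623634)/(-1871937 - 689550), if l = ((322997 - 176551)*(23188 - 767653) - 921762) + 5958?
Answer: -93088567717242361/853829 ≈ -1.0902e+11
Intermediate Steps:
l = -109024837194 (l = (146446*(-744465) - 921762) + 5958 = (-109023921390 - 921762) + 5958 = -109024843152 + 5958 = -109024837194)
l - (-1555971 - 623634)/(-1871937 - 689550) = -109024837194 - (-1555971 - 623634)/(-1871937 - 689550) = -109024837194 - (-2179605)/(-2561487) = -109024837194 - (-2179605)*(-1)/2561487 = -109024837194 - 1*726535/853829 = -109024837194 - 726535/853829 = -93088567717242361/853829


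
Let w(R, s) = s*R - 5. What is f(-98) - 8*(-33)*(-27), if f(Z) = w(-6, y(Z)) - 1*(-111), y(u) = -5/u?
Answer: -344093/49 ≈ -7022.3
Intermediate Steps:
w(R, s) = -5 + R*s (w(R, s) = R*s - 5 = -5 + R*s)
f(Z) = 106 + 30/Z (f(Z) = (-5 - (-30)/Z) - 1*(-111) = (-5 + 30/Z) + 111 = 106 + 30/Z)
f(-98) - 8*(-33)*(-27) = (106 + 30/(-98)) - 8*(-33)*(-27) = (106 + 30*(-1/98)) - (-264)*(-27) = (106 - 15/49) - 1*7128 = 5179/49 - 7128 = -344093/49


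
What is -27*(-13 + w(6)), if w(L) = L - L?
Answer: 351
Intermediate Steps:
w(L) = 0
-27*(-13 + w(6)) = -27*(-13 + 0) = -27*(-13) = 351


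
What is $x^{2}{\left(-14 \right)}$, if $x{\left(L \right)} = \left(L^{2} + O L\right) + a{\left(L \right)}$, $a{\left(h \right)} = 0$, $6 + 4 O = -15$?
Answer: $\frac{290521}{4} \approx 72630.0$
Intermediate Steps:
$O = - \frac{21}{4}$ ($O = - \frac{3}{2} + \frac{1}{4} \left(-15\right) = - \frac{3}{2} - \frac{15}{4} = - \frac{21}{4} \approx -5.25$)
$x{\left(L \right)} = L^{2} - \frac{21 L}{4}$ ($x{\left(L \right)} = \left(L^{2} - \frac{21 L}{4}\right) + 0 = L^{2} - \frac{21 L}{4}$)
$x^{2}{\left(-14 \right)} = \left(\frac{1}{4} \left(-14\right) \left(-21 + 4 \left(-14\right)\right)\right)^{2} = \left(\frac{1}{4} \left(-14\right) \left(-21 - 56\right)\right)^{2} = \left(\frac{1}{4} \left(-14\right) \left(-77\right)\right)^{2} = \left(\frac{539}{2}\right)^{2} = \frac{290521}{4}$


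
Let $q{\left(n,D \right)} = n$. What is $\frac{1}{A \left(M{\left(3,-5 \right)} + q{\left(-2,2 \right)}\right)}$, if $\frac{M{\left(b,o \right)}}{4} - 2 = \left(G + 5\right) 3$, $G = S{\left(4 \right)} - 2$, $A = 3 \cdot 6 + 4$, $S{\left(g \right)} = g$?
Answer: $\frac{1}{1980} \approx 0.00050505$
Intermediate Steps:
$A = 22$ ($A = 18 + 4 = 22$)
$G = 2$ ($G = 4 - 2 = 2$)
$M{\left(b,o \right)} = 92$ ($M{\left(b,o \right)} = 8 + 4 \left(2 + 5\right) 3 = 8 + 4 \cdot 7 \cdot 3 = 8 + 4 \cdot 21 = 8 + 84 = 92$)
$\frac{1}{A \left(M{\left(3,-5 \right)} + q{\left(-2,2 \right)}\right)} = \frac{1}{22 \left(92 - 2\right)} = \frac{1}{22 \cdot 90} = \frac{1}{1980}$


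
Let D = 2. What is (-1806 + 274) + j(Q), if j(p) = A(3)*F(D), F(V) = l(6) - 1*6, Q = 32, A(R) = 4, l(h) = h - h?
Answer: -1556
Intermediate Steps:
l(h) = 0
F(V) = -6 (F(V) = 0 - 1*6 = 0 - 6 = -6)
j(p) = -24 (j(p) = 4*(-6) = -24)
(-1806 + 274) + j(Q) = (-1806 + 274) - 24 = -1532 - 24 = -1556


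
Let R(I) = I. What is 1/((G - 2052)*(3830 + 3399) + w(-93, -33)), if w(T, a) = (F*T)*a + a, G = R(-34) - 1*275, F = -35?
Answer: -1/17175117 ≈ -5.8224e-8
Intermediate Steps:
G = -309 (G = -34 - 1*275 = -34 - 275 = -309)
w(T, a) = a - 35*T*a (w(T, a) = (-35*T)*a + a = -35*T*a + a = a - 35*T*a)
1/((G - 2052)*(3830 + 3399) + w(-93, -33)) = 1/((-309 - 2052)*(3830 + 3399) - 33*(1 - 35*(-93))) = 1/(-2361*7229 - 33*(1 + 3255)) = 1/(-17067669 - 33*3256) = 1/(-17067669 - 107448) = 1/(-17175117) = -1/17175117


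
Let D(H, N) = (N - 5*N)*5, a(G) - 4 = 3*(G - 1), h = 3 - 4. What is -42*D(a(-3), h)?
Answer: -840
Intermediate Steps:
h = -1
a(G) = 1 + 3*G (a(G) = 4 + 3*(G - 1) = 4 + 3*(-1 + G) = 4 + (-3 + 3*G) = 1 + 3*G)
D(H, N) = -20*N (D(H, N) = -4*N*5 = -20*N)
-42*D(a(-3), h) = -(-840)*(-1) = -42*20 = -840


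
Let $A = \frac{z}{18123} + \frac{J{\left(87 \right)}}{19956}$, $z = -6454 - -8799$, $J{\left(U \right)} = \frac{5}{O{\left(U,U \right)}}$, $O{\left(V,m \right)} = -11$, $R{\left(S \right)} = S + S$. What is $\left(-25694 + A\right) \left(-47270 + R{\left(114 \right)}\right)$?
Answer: $\frac{38162870745075629}{31573718} \approx 1.2087 \cdot 10^{9}$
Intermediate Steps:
$R{\left(S \right)} = 2 S$
$J{\left(U \right)} = - \frac{5}{11}$ ($J{\left(U \right)} = \frac{5}{-11} = 5 \left(- \frac{1}{11}\right) = - \frac{5}{11}$)
$z = 2345$ ($z = -6454 + 8799 = 2345$)
$A = \frac{8169435}{63147436}$ ($A = \frac{2345}{18123} - \frac{5}{11 \cdot 19956} = 2345 \cdot \frac{1}{18123} - \frac{5}{219516} = \frac{335}{2589} - \frac{5}{219516} = \frac{8169435}{63147436} \approx 0.12937$)
$\left(-25694 + A\right) \left(-47270 + R{\left(114 \right)}\right) = \left(-25694 + \frac{8169435}{63147436}\right) \left(-47270 + 2 \cdot 114\right) = - \frac{1622502051149 \left(-47270 + 228\right)}{63147436} = \left(- \frac{1622502051149}{63147436}\right) \left(-47042\right) = \frac{38162870745075629}{31573718}$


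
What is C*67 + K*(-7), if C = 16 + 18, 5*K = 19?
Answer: 11257/5 ≈ 2251.4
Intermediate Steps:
K = 19/5 (K = (⅕)*19 = 19/5 ≈ 3.8000)
C = 34
C*67 + K*(-7) = 34*67 + (19/5)*(-7) = 2278 - 133/5 = 11257/5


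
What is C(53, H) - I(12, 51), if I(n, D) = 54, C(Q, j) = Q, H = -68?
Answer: -1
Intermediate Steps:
C(53, H) - I(12, 51) = 53 - 1*54 = 53 - 54 = -1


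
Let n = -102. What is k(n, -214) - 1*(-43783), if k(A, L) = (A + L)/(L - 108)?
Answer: 7049221/161 ≈ 43784.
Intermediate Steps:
k(A, L) = (A + L)/(-108 + L)
k(n, -214) - 1*(-43783) = (-102 - 214)/(-108 - 214) - 1*(-43783) = -316/(-322) + 43783 = -1/322*(-316) + 43783 = 158/161 + 43783 = 7049221/161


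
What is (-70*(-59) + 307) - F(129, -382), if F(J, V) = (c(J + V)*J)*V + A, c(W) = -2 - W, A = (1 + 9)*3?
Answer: 12373185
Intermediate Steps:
A = 30 (A = 10*3 = 30)
F(J, V) = 30 + J*V*(-2 - J - V) (F(J, V) = ((-2 - (J + V))*J)*V + 30 = ((-2 + (-J - V))*J)*V + 30 = ((-2 - J - V)*J)*V + 30 = (J*(-2 - J - V))*V + 30 = J*V*(-2 - J - V) + 30 = 30 + J*V*(-2 - J - V))
(-70*(-59) + 307) - F(129, -382) = (-70*(-59) + 307) - (30 - 1*129*(-382)*(2 + 129 - 382)) = (4130 + 307) - (30 - 1*129*(-382)*(-251)) = 4437 - (30 - 12368778) = 4437 - 1*(-12368748) = 4437 + 12368748 = 12373185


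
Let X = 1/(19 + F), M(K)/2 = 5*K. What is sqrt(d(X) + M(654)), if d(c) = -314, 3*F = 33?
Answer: sqrt(6226) ≈ 78.905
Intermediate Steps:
F = 11 (F = (1/3)*33 = 11)
M(K) = 10*K (M(K) = 2*(5*K) = 10*K)
X = 1/30 (X = 1/(19 + 11) = 1/30 ≈ 0.033333)
sqrt(d(X) + M(654)) = sqrt(-314 + 10*654) = sqrt(-314 + 6540) = sqrt(6226)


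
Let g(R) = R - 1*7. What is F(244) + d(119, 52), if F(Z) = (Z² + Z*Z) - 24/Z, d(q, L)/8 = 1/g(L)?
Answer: 326852858/2745 ≈ 1.1907e+5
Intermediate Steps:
g(R) = -7 + R (g(R) = R - 7 = -7 + R)
d(q, L) = 8/(-7 + L)
F(Z) = -24/Z + 2*Z² (F(Z) = (Z² + Z²) - 24/Z = 2*Z² - 24/Z = -24/Z + 2*Z²)
F(244) + d(119, 52) = 2*(-12 + 244³)/244 + 8/(-7 + 52) = 2*(1/244)*(-12 + 14526784) + 8/45 = 2*(1/244)*14526772 + 8*(1/45) = 7263386/61 + 8/45 = 326852858/2745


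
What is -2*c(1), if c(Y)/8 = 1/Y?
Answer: -16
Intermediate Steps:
c(Y) = 8/Y (c(Y) = 8*(1/Y) = 8/Y)
-2*c(1) = -16/1 = -16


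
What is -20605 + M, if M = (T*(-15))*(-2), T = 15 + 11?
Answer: -19825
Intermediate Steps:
T = 26
M = 780 (M = (26*(-15))*(-2) = -390*(-2) = 780)
-20605 + M = -20605 + 780 = -19825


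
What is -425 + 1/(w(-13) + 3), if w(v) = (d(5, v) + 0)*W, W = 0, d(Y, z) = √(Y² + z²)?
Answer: -1274/3 ≈ -424.67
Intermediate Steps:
w(v) = 0 (w(v) = (√(5² + v²) + 0)*0 = (√(25 + v²) + 0)*0 = √(25 + v²)*0 = 0)
-425 + 1/(w(-13) + 3) = -425 + 1/(0 + 3) = -425 + 1/3 = -425 + ⅓ = -1274/3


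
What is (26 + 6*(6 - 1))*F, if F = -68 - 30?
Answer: -5488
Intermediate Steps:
F = -98
(26 + 6*(6 - 1))*F = (26 + 6*(6 - 1))*(-98) = (26 + 6*5)*(-98) = (26 + 30)*(-98) = 56*(-98) = -5488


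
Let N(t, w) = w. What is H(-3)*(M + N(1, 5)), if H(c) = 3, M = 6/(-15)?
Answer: 69/5 ≈ 13.800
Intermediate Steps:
M = -⅖ (M = 6*(-1/15) = -⅖ ≈ -0.40000)
H(-3)*(M + N(1, 5)) = 3*(-⅖ + 5) = 3*(23/5) = 69/5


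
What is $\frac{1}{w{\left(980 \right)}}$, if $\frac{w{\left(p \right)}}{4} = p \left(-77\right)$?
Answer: $- \frac{1}{301840} \approx -3.313 \cdot 10^{-6}$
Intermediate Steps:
$w{\left(p \right)} = - 308 p$ ($w{\left(p \right)} = 4 p \left(-77\right) = 4 \left(- 77 p\right) = - 308 p$)
$\frac{1}{w{\left(980 \right)}} = \frac{1}{\left(-308\right) 980} = \frac{1}{-301840} = - \frac{1}{301840}$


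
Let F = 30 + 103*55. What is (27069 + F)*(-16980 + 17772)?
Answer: 25949088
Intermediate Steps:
F = 5695 (F = 30 + 5665 = 5695)
(27069 + F)*(-16980 + 17772) = (27069 + 5695)*(-16980 + 17772) = 32764*792 = 25949088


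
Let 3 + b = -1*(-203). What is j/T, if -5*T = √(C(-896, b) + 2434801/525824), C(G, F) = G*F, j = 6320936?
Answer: 505674880*I*√193538614201946/94225225999 ≈ 74660.0*I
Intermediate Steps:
b = 200 (b = -3 - 1*(-203) = -3 + 203 = 200)
C(G, F) = F*G
T = -I*√193538614201946/164320 (T = -√(200*(-896) + 2434801/525824)/5 = -√(-179200 + 2434801*(1/525824))/5 = -√(-179200 + 2434801/525824)/5 = -I*√193538614201946/164320 ≈ -84.663*I)
j/T = 6320936/((-I*√193538614201946/164320)) = 6320936*(80*I*√193538614201946/94225225999) = 505674880*I*√193538614201946/94225225999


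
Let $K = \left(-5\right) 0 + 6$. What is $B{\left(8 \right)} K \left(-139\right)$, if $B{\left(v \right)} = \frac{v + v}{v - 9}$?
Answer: $13344$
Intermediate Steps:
$B{\left(v \right)} = \frac{2 v}{-9 + v}$
$K = 6$ ($K = 0 + 6 = 6$)
$B{\left(8 \right)} K \left(-139\right) = 2 \cdot 8 \frac{1}{-9 + 8} \cdot 6 \left(-139\right) = 2 \cdot 8 \frac{1}{-1} \cdot 6 \left(-139\right) = 2 \cdot 8 \left(-1\right) 6 \left(-139\right) = \left(-16\right) 6 \left(-139\right) = \left(-96\right) \left(-139\right) = 13344$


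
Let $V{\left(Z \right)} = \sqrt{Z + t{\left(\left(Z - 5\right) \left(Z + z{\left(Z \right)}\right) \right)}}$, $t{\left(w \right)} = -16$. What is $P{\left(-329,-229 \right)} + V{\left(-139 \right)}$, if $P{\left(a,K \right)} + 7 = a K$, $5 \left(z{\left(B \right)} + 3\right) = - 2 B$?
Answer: $75334 + i \sqrt{155} \approx 75334.0 + 12.45 i$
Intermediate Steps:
$z{\left(B \right)} = -3 - \frac{2 B}{5}$ ($z{\left(B \right)} = -3 + \frac{\left(-2\right) B}{5} = -3 - \frac{2 B}{5}$)
$P{\left(a,K \right)} = -7 + K a$ ($P{\left(a,K \right)} = -7 + a K = -7 + K a$)
$V{\left(Z \right)} = \sqrt{-16 + Z}$ ($V{\left(Z \right)} = \sqrt{Z - 16} = \sqrt{-16 + Z}$)
$P{\left(-329,-229 \right)} + V{\left(-139 \right)} = \left(-7 - -75341\right) + \sqrt{-16 - 139} = \left(-7 + 75341\right) + \sqrt{-155} = 75334 + i \sqrt{155}$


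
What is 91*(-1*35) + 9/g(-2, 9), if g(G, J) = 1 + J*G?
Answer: -54154/17 ≈ -3185.5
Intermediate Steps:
g(G, J) = 1 + G*J
91*(-1*35) + 9/g(-2, 9) = 91*(-1*35) + 9/(1 - 2*9) = 91*(-35) + 9/(1 - 18) = -3185 + 9/(-17) = -3185 + 9*(-1/17) = -3185 - 9/17 = -54154/17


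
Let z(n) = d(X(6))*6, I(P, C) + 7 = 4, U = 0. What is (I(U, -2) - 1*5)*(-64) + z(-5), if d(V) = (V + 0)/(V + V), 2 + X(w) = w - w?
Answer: 515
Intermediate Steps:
X(w) = -2 (X(w) = -2 + (w - w) = -2 + 0 = -2)
I(P, C) = -3 (I(P, C) = -7 + 4 = -3)
d(V) = ½ (d(V) = V/((2*V)) = V*(1/(2*V)) = ½)
z(n) = 3 (z(n) = (½)*6 = 3)
(I(U, -2) - 1*5)*(-64) + z(-5) = (-3 - 1*5)*(-64) + 3 = (-3 - 5)*(-64) + 3 = -8*(-64) + 3 = 512 + 3 = 515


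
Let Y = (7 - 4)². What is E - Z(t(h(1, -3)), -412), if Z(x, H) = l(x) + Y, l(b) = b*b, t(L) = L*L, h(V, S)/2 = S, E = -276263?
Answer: -277568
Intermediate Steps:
h(V, S) = 2*S
Y = 9 (Y = 3² = 9)
t(L) = L²
l(b) = b²
Z(x, H) = 9 + x² (Z(x, H) = x² + 9 = 9 + x²)
E - Z(t(h(1, -3)), -412) = -276263 - (9 + ((2*(-3))²)²) = -276263 - (9 + ((-6)²)²) = -276263 - (9 + 36²) = -276263 - (9 + 1296) = -276263 - 1*1305 = -276263 - 1305 = -277568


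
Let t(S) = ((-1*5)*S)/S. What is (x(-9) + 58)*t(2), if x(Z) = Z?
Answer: -245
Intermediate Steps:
t(S) = -5 (t(S) = (-5*S)/S = -5)
(x(-9) + 58)*t(2) = (-9 + 58)*(-5) = 49*(-5) = -245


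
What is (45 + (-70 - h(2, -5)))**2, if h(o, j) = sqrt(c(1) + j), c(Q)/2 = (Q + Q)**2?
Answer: (25 + sqrt(3))**2 ≈ 714.60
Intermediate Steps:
c(Q) = 8*Q**2 (c(Q) = 2*(Q + Q)**2 = 2*(2*Q)**2 = 2*(4*Q**2) = 8*Q**2)
h(o, j) = sqrt(8 + j) (h(o, j) = sqrt(8*1**2 + j) = sqrt(8*1 + j) = sqrt(8 + j))
(45 + (-70 - h(2, -5)))**2 = (45 + (-70 - sqrt(8 - 5)))**2 = (45 + (-70 - sqrt(3)))**2 = (-25 - sqrt(3))**2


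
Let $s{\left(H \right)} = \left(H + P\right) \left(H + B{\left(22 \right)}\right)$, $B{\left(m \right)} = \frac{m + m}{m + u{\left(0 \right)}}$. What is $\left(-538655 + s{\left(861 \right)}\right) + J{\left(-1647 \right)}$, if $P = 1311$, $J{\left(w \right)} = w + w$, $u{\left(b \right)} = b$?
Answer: $1332487$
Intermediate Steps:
$J{\left(w \right)} = 2 w$
$B{\left(m \right)} = 2$ ($B{\left(m \right)} = \frac{m + m}{m + 0} = \frac{2 m}{m} = 2$)
$s{\left(H \right)} = \left(2 + H\right) \left(1311 + H\right)$ ($s{\left(H \right)} = \left(H + 1311\right) \left(H + 2\right) = \left(1311 + H\right) \left(2 + H\right) = \left(2 + H\right) \left(1311 + H\right)$)
$\left(-538655 + s{\left(861 \right)}\right) + J{\left(-1647 \right)} = \left(-538655 + \left(2622 + 861^{2} + 1313 \cdot 861\right)\right) + 2 \left(-1647\right) = \left(-538655 + \left(2622 + 741321 + 1130493\right)\right) - 3294 = \left(-538655 + 1874436\right) - 3294 = 1335781 - 3294 = 1332487$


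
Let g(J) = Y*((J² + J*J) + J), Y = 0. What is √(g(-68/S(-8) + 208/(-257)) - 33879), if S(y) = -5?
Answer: I*√33879 ≈ 184.06*I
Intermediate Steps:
g(J) = 0 (g(J) = 0*((J² + J*J) + J) = 0*((J² + J²) + J) = 0*(2*J² + J) = 0*(J + 2*J²) = 0)
√(g(-68/S(-8) + 208/(-257)) - 33879) = √(0 - 33879) = √(-33879) = I*√33879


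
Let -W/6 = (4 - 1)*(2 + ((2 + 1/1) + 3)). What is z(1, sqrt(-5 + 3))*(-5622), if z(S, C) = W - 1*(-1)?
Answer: 803946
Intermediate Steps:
W = -144 (W = -6*(4 - 1)*(2 + ((2 + 1/1) + 3)) = -18*(2 + ((2 + 1) + 3)) = -18*(2 + (3 + 3)) = -18*(2 + 6) = -18*8 = -6*24 = -144)
z(S, C) = -143 (z(S, C) = -144 - 1*(-1) = -144 + 1 = -143)
z(1, sqrt(-5 + 3))*(-5622) = -143*(-5622) = 803946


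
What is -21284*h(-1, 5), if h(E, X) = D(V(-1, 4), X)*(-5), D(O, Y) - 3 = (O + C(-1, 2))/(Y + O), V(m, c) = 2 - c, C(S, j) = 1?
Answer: 851360/3 ≈ 2.8379e+5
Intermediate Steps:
D(O, Y) = 3 + (1 + O)/(O + Y) (D(O, Y) = 3 + (O + 1)/(Y + O) = 3 + (1 + O)/(O + Y))
h(E, X) = -5*(-7 + 3*X)/(-2 + X) (h(E, X) = ((1 + 3*X + 4*(2 - 1*4))/((2 - 1*4) + X))*(-5) = ((1 + 3*X + 4*(2 - 4))/((2 - 4) + X))*(-5) = ((1 + 3*X + 4*(-2))/(-2 + X))*(-5) = ((1 + 3*X - 8)/(-2 + X))*(-5) = ((-7 + 3*X)/(-2 + X))*(-5) = -5*(-7 + 3*X)/(-2 + X))
-21284*h(-1, 5) = -106420*(7 - 3*5)/(-2 + 5) = -106420*(7 - 15)/3 = -106420*(-8)/3 = -21284*(-40/3) = 851360/3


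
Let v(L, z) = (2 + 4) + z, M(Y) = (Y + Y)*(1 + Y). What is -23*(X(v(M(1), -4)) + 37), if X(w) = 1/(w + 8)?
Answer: -8533/10 ≈ -853.30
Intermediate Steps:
M(Y) = 2*Y*(1 + Y) (M(Y) = (2*Y)*(1 + Y) = 2*Y*(1 + Y))
v(L, z) = 6 + z
X(w) = 1/(8 + w)
-23*(X(v(M(1), -4)) + 37) = -23*(1/(8 + (6 - 4)) + 37) = -23*(1/(8 + 2) + 37) = -23*(1/10 + 37) = -23*(⅒ + 37) = -23*371/10 = -8533/10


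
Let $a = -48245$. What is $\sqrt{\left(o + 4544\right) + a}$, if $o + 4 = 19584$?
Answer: $i \sqrt{24121} \approx 155.31 i$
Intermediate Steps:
$o = 19580$ ($o = -4 + 19584 = 19580$)
$\sqrt{\left(o + 4544\right) + a} = \sqrt{\left(19580 + 4544\right) - 48245} = \sqrt{24124 - 48245} = \sqrt{-24121} = i \sqrt{24121}$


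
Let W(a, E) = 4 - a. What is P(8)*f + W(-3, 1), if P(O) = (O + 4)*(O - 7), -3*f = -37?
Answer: 155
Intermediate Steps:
f = 37/3 (f = -⅓*(-37) = 37/3 ≈ 12.333)
P(O) = (-7 + O)*(4 + O) (P(O) = (4 + O)*(-7 + O) = (-7 + O)*(4 + O))
P(8)*f + W(-3, 1) = (-28 + 8² - 3*8)*(37/3) + (4 - 1*(-3)) = (-28 + 64 - 24)*(37/3) + (4 + 3) = 12*(37/3) + 7 = 148 + 7 = 155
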